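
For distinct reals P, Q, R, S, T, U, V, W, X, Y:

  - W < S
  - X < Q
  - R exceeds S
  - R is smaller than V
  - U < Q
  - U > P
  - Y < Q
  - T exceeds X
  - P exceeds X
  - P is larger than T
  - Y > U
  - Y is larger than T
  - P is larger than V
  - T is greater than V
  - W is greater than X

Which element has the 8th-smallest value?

Chaining the given pairs: X < W < S < R < V < T < P < U < Y < Q.
Counting 8 from the smallest end gives U.

U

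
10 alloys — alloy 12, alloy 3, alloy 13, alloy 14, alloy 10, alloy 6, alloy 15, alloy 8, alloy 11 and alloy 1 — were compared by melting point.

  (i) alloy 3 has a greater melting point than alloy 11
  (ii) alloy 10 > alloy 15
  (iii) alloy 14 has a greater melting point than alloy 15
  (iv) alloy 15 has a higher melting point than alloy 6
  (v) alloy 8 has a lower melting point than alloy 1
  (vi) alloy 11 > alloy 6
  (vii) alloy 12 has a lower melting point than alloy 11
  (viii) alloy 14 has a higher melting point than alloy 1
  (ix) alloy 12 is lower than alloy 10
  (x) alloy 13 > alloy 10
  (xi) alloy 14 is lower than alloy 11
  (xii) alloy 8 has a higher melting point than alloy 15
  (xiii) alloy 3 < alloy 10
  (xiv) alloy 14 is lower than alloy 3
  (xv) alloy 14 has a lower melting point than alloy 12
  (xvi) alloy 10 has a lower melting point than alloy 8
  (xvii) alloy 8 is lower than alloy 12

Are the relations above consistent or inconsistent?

Chaining the given relations yields alloy 8 < alloy 1 < alloy 14 < alloy 12 < alloy 11 < alloy 3 < alloy 10, so alloy 8 < alloy 10. But one relation states alloy 10 < alloy 8. These cannot both hold.

inconsistent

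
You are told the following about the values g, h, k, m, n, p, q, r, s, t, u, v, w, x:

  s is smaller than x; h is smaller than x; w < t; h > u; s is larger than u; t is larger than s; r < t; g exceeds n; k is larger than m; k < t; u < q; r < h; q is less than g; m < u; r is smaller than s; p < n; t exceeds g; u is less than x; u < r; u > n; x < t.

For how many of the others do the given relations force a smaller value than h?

From h the given relations immediately reach u, r.
From those, n, m — 4 in total.
From those, p — 5 in total.
No other element is forced below h by the given relations, so the count is 5.

5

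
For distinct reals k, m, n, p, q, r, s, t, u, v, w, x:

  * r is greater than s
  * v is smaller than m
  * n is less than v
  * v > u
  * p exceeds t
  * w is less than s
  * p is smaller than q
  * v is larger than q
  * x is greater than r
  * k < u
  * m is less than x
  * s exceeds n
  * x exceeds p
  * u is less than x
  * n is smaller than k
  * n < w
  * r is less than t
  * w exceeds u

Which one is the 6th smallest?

Chaining the given pairs: n < k < u < w < s < r < t < p < q < v < m < x.
The 6th smallest is r.

r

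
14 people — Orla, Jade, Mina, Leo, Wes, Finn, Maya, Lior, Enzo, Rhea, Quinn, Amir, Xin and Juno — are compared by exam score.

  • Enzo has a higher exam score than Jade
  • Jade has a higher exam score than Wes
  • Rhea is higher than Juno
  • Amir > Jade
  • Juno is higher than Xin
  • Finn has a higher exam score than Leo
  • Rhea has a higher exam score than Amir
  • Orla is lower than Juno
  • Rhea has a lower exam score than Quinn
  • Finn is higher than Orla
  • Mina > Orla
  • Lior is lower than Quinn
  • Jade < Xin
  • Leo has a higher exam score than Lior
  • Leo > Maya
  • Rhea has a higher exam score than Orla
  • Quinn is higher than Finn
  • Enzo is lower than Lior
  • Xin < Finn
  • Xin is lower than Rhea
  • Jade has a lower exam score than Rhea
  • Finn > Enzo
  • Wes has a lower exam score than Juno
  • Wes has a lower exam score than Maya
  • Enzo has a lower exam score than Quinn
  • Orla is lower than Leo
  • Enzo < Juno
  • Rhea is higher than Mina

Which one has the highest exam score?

Quinn

Chaining downward from Quinn: directly below it, Enzo, Lior, Rhea, Finn; then Orla, Jade, Xin, Amir, Juno, Mina, Leo; then Wes, Maya.
That covers every other element, and nothing is given above Quinn, so Quinn is the highest exam score.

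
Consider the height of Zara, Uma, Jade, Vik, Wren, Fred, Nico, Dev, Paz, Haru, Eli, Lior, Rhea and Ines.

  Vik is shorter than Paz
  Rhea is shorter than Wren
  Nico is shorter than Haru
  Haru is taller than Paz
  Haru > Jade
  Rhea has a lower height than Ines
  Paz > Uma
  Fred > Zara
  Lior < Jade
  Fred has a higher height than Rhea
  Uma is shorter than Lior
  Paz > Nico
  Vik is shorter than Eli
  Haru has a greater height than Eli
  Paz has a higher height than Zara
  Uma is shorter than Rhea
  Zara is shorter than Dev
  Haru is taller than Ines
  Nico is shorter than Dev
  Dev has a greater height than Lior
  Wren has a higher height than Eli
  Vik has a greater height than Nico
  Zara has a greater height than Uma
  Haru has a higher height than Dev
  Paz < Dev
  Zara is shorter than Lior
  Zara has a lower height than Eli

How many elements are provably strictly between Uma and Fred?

2

Chaining upward from Uma reaches: Zara, Lior, Rhea, Paz, Dev, Eli, Ines, Jade, Wren, Haru.
Chaining downward from Fred reaches: Zara, Rhea.
Strictly between Uma and Fred are those in both lists: Zara, Rhea — 2 elements.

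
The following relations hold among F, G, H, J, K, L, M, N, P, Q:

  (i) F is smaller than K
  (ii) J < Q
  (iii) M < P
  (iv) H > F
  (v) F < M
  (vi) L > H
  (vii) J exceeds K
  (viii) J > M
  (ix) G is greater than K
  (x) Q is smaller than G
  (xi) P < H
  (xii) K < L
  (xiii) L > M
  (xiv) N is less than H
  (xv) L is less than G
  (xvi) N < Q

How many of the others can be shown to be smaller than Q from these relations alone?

The elements the relations force below Q are F, K, M, J, N — no chain reaches any other.
That is 5.

5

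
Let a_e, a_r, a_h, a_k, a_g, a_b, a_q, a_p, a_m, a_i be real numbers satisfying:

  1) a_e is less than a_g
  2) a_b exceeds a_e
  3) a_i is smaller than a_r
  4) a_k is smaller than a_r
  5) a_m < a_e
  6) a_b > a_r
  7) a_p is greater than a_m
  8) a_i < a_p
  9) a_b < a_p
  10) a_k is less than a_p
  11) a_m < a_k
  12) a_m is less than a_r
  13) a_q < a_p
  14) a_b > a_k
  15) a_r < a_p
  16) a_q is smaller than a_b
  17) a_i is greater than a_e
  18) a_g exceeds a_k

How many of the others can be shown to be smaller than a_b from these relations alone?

6

From a_b the given relations immediately reach a_q, a_e, a_k, a_r.
From those, a_m, a_i — 6 in total.
No other element is forced below a_b by the given relations, so the count is 6.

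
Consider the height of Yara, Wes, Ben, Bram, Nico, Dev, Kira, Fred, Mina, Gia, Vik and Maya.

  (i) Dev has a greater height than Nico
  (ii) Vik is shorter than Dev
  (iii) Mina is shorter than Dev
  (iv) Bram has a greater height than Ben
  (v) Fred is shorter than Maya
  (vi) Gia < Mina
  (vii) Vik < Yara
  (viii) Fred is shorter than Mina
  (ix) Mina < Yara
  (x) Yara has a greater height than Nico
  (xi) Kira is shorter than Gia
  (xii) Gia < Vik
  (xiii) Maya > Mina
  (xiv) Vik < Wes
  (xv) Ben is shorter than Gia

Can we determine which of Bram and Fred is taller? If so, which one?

undetermined

Following every chain through Fred: above Fred we get Mina, Maya, Yara, Dev.
Bram is not reached, and no chain runs the other way from Bram to Fred.
So the given relations leave the order of Fred and Bram undetermined.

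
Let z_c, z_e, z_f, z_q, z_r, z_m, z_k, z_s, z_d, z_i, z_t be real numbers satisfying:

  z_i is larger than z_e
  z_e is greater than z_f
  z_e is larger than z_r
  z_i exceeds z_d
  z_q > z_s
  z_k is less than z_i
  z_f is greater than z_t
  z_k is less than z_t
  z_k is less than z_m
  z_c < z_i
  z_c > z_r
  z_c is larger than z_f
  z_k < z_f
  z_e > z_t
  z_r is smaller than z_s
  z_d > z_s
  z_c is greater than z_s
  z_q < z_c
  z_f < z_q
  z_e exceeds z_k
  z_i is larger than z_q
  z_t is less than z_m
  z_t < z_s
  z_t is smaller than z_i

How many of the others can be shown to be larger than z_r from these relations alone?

From z_r the given relations immediately reach z_s, z_c, z_e.
From those, z_q, z_d, z_i — 6 in total.
Nothing else is reachable above z_r; 6 in all.

6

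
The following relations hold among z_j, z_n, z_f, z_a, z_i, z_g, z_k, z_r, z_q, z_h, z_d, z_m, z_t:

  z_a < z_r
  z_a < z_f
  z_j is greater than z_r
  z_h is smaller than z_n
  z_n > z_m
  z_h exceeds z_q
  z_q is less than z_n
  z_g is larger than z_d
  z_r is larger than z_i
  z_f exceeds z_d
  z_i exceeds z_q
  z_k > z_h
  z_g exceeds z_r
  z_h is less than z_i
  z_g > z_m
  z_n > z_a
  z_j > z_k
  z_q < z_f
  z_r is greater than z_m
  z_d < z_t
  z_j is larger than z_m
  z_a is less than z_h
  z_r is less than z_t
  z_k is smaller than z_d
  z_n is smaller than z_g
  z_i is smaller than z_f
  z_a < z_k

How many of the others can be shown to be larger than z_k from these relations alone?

5

Directly above z_k: z_d, z_j.
One step further: z_t, z_g, z_f (5 so far).
No other element is forced above z_k by the given relations, so the count is 5.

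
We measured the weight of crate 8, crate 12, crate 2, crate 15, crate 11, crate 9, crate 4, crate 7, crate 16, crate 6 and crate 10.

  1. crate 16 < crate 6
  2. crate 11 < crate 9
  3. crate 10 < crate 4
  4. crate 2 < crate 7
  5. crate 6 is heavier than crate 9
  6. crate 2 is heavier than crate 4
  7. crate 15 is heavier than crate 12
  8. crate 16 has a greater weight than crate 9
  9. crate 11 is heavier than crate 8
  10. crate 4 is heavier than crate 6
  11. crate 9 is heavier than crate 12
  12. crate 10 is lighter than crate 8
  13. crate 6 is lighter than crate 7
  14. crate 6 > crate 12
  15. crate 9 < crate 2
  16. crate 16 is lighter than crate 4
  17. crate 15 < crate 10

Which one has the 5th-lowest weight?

Piecing the relations together gives one ordering: crate 12 < crate 15 < crate 10 < crate 8 < crate 11 < crate 9 < crate 16 < crate 6 < crate 4 < crate 2 < crate 7.
The 5th smallest is crate 11.

crate 11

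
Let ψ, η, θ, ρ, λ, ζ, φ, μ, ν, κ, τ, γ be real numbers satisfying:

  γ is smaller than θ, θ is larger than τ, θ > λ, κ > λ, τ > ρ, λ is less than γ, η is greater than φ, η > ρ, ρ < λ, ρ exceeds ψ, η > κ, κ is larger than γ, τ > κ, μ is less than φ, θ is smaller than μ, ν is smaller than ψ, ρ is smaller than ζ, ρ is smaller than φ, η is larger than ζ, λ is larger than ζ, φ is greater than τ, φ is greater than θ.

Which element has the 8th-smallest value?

τ

The consecutive relations fix a unique order: ν < ψ < ρ < ζ < λ < γ < κ < τ < θ < μ < φ < η.
Counting 8 from the smallest end gives τ.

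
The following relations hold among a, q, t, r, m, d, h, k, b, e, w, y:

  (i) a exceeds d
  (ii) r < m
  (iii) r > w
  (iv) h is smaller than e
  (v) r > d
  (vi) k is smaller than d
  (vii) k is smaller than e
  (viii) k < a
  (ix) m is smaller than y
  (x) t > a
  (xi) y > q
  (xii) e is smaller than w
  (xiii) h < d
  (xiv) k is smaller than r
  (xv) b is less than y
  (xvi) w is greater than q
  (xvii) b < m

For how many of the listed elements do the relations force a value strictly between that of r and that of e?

The relations place e below r. An element lies strictly between them when it is forced above e and also forced below r.
Above e: {w, m, y}. Below r: {k, q, h, d, w}.
Intersection: {w} — 1.

1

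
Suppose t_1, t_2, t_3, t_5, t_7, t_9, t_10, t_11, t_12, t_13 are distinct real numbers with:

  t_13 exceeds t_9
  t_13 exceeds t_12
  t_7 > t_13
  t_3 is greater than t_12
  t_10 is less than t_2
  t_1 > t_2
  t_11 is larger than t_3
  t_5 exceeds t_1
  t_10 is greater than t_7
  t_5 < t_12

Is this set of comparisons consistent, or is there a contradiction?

Chaining the given relations yields t_13 < t_7 < t_10 < t_2 < t_1 < t_5 < t_12, so t_13 < t_12. But one relation states t_12 < t_13. These cannot both hold.

inconsistent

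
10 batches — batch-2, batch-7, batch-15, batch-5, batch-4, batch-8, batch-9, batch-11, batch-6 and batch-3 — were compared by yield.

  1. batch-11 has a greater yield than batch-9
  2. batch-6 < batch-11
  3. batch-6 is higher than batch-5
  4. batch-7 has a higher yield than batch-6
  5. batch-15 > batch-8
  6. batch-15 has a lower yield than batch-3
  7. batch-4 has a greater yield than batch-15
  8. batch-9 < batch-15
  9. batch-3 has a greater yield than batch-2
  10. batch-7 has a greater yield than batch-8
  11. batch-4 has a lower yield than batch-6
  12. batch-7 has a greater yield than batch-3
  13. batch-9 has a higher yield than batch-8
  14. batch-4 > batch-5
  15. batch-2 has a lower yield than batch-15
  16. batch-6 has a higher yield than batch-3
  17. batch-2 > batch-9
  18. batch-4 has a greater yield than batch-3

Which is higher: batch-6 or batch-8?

batch-6

Following the relations from batch-8: batch-8 < batch-9 < batch-2 < batch-15 < batch-4 < batch-6.
So batch-8 < batch-6; batch-6 is the higher of the two.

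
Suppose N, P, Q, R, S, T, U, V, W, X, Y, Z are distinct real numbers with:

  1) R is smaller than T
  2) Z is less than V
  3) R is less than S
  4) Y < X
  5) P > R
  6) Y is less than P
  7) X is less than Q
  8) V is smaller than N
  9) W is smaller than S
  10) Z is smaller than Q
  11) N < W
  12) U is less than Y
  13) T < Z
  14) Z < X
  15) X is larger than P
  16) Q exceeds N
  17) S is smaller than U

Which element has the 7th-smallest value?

The consecutive relations fix a unique order: R < T < Z < V < N < W < S < U < Y < P < X < Q.
The 7th smallest is S.

S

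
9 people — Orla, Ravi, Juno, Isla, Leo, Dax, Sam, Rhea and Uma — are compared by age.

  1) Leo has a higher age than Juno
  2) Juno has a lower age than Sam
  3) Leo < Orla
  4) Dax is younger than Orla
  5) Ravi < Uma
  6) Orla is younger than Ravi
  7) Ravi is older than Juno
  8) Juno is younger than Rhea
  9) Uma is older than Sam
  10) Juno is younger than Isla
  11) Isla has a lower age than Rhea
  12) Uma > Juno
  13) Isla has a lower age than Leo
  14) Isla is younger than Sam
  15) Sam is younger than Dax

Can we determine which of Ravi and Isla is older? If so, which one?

Ravi

Isla < Sam and Sam < Dax give Isla < Dax.
With Dax < Orla: Isla < Sam < Dax < Orla.
Then Orla < Ravi extends the chain to Ravi.
So Ravi is older.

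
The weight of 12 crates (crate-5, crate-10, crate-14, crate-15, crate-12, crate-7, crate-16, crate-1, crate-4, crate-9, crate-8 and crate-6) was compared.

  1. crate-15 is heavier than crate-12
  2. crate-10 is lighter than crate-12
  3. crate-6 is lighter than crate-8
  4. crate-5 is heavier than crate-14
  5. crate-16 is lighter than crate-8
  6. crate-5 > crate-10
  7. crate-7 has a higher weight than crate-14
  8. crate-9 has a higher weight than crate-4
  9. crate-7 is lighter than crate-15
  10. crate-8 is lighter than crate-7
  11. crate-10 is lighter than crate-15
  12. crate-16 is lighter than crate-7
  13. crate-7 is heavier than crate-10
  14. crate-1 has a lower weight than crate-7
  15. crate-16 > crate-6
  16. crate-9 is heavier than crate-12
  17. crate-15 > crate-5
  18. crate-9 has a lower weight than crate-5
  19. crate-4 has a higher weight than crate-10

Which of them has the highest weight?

crate-15

Chaining downward from crate-15: directly below it, crate-10, crate-12, crate-7, crate-5; then crate-1, crate-9, crate-16, crate-8, crate-14; then crate-4, crate-6.
That covers every other element, and nothing is given above crate-15, so crate-15 is the highest weight.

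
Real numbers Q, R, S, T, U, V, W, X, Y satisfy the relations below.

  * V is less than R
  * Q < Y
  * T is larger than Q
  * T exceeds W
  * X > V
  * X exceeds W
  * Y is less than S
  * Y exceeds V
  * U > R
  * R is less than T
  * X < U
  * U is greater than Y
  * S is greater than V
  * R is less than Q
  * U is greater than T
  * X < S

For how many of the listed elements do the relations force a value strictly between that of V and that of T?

2

Chaining upward from V reaches: R, X, Q, Y, U, S.
Chaining downward from T reaches: W, R, Q.
Strictly between V and T are those in both lists: R, Q — 2 elements.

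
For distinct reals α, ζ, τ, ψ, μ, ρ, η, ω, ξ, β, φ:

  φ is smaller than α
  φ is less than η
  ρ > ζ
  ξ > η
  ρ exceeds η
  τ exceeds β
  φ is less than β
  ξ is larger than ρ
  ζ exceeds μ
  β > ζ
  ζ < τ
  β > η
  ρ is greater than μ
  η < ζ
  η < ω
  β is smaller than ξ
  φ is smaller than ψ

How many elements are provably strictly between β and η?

1

Chaining upward from η reaches: ζ, ρ, ξ, ω, τ.
Chaining downward from β reaches: φ, μ, ζ.
Strictly between η and β are those in both lists: ζ — 1 element.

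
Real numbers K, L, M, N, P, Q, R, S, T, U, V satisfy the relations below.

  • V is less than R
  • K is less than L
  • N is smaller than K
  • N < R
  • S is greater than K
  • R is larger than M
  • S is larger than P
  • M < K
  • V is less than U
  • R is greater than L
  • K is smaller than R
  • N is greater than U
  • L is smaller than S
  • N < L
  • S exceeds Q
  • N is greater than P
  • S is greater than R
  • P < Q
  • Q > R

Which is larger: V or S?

S

Following the relations from V: V < U < N < K < L < R < Q < S.
So V < S; S is the larger of the two.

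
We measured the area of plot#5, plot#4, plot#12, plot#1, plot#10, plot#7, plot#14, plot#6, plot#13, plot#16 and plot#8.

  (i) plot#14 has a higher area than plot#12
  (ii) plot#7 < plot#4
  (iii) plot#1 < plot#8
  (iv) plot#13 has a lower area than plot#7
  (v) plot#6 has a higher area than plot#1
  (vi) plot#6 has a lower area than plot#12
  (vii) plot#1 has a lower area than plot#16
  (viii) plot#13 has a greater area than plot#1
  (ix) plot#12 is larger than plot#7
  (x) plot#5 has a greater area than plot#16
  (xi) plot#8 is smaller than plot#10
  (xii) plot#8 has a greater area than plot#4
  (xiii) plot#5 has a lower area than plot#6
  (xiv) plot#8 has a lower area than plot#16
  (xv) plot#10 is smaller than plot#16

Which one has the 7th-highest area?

Piecing the relations together gives one ordering: plot#1 < plot#13 < plot#7 < plot#4 < plot#8 < plot#10 < plot#16 < plot#5 < plot#6 < plot#12 < plot#14.
The 7th largest is plot#8.

plot#8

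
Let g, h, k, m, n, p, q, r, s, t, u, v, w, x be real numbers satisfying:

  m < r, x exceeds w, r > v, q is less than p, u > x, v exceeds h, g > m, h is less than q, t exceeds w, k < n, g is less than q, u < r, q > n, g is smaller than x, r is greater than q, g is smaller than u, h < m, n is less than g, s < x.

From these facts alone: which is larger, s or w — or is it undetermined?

undetermined

Following every chain through s: above s we get x, u, r.
w is not reached, and no chain runs the other way from w to s.
So the given relations leave the order of s and w undetermined.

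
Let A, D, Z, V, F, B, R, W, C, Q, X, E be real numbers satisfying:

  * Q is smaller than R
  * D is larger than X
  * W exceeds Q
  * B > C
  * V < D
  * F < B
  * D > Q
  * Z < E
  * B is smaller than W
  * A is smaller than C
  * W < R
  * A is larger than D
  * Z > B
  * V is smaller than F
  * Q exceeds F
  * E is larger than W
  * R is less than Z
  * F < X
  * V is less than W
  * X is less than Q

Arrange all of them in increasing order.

The consecutive links are each given: V < F; F < X; X < Q; Q < D; D < A; A < C; C < B; B < W; W < R; R < Z; Z < E.

V < F < X < Q < D < A < C < B < W < R < Z < E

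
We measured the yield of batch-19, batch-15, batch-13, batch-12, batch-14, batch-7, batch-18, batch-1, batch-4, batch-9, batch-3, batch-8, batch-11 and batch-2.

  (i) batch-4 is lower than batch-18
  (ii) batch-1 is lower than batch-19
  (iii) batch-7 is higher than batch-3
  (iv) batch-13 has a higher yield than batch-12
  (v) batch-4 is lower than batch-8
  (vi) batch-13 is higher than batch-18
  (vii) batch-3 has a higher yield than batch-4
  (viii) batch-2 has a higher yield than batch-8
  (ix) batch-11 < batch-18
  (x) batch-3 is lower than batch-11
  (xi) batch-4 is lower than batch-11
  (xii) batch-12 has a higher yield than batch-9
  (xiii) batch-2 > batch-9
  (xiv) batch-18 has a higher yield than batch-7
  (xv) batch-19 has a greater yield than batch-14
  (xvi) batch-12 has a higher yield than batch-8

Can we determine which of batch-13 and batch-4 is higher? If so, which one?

batch-13

Link the given pairs in sequence: batch-4 < batch-3; batch-3 < batch-11; batch-11 < batch-18; batch-18 < batch-13.
Chaining these gives batch-4 < batch-3 < batch-11 < batch-18 < batch-13.
So batch-13 is higher.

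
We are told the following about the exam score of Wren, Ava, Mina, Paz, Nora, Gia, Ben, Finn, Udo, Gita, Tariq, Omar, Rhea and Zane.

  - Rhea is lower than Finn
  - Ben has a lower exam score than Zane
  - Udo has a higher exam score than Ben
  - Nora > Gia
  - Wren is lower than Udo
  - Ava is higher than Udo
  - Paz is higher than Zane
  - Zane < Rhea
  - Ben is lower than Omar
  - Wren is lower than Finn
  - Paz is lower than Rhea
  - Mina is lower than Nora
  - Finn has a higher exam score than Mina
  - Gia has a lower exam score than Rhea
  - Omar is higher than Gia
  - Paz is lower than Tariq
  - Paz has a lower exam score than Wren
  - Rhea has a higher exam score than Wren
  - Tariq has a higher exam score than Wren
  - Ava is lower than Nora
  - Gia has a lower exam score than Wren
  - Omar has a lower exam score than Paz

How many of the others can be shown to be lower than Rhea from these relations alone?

From Rhea the given relations immediately reach Gia, Zane, Paz, Wren.
From those, Ben, Omar — 6 in total.
No other element is forced below Rhea by the given relations, so the count is 6.

6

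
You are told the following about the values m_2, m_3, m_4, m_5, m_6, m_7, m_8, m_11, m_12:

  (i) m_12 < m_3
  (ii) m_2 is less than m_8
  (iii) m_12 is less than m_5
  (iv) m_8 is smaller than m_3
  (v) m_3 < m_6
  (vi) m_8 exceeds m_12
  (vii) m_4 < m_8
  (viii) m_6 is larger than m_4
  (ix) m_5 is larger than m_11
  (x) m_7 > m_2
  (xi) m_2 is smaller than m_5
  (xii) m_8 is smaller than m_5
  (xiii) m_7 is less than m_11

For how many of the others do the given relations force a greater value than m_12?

Directly above m_12: m_8, m_3, m_5.
One step further: m_6 (4 so far).
Nothing else is reachable above m_12; 4 in all.

4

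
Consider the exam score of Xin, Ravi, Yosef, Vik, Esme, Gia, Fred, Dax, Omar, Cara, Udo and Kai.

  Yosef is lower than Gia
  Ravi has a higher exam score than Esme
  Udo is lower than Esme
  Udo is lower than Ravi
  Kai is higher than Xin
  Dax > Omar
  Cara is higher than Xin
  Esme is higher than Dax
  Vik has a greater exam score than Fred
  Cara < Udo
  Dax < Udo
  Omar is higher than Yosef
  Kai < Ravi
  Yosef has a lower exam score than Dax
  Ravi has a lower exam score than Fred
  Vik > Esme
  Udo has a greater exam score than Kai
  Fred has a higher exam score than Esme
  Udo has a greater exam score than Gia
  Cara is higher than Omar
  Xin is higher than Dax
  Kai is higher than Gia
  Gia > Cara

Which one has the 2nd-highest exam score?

Fred

Piecing the relations together gives one ordering: Yosef < Omar < Dax < Xin < Cara < Gia < Kai < Udo < Esme < Ravi < Fred < Vik.
The 2nd largest is Fred.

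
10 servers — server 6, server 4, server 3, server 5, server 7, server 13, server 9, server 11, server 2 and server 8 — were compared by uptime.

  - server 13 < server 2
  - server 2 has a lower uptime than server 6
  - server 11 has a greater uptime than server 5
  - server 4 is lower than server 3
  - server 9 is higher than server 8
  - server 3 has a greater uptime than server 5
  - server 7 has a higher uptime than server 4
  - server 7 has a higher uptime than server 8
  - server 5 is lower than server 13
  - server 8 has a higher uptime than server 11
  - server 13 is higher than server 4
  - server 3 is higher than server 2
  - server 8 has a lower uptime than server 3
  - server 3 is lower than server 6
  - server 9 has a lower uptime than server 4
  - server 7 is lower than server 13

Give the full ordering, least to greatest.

Each adjacent pair is fixed by a given relation: server 5 < server 11; server 11 < server 8; server 8 < server 9; server 9 < server 4; server 4 < server 7; server 7 < server 13; server 13 < server 2; server 2 < server 3; server 3 < server 6. Chaining them end to end gives the full order.

server 5 < server 11 < server 8 < server 9 < server 4 < server 7 < server 13 < server 2 < server 3 < server 6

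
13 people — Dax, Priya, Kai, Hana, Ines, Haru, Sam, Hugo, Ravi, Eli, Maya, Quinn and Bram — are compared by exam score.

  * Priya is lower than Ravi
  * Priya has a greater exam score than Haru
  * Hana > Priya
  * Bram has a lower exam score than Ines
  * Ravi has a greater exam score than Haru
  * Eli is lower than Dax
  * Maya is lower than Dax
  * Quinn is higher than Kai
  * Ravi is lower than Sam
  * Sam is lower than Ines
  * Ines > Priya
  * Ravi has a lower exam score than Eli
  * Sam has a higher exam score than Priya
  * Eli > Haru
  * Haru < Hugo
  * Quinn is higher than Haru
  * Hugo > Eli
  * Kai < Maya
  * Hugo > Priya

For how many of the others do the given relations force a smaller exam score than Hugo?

Directly below Hugo: Haru, Priya, Eli.
One step further: Ravi (4 so far).
No other element is forced below Hugo by the given relations, so the count is 4.

4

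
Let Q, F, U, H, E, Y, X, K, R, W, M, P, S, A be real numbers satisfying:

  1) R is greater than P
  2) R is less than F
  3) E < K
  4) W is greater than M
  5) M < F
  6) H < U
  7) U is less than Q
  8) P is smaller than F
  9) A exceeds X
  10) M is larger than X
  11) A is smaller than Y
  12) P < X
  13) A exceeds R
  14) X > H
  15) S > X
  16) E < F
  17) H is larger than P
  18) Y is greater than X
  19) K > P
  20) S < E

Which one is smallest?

P

Chaining upward from P: directly above it, R, H, X, K, F; then U, M, S, A, Y; then W, E, Q.
That covers every other element, and nothing is given below P, so P is the smallest.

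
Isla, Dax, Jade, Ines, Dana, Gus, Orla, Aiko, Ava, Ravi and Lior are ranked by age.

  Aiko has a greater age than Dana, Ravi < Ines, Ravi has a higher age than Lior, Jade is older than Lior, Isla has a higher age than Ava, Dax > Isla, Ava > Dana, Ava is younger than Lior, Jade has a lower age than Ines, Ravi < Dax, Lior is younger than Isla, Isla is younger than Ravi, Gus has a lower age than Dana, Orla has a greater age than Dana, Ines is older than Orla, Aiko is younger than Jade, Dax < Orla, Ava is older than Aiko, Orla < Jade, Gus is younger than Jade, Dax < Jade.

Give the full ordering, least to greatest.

Each adjacent pair is fixed by a given relation: Gus < Dana; Dana < Aiko; Aiko < Ava; Ava < Lior; Lior < Isla; Isla < Ravi; Ravi < Dax; Dax < Orla; Orla < Jade; Jade < Ines. Chaining them end to end gives the full order.

Gus < Dana < Aiko < Ava < Lior < Isla < Ravi < Dax < Orla < Jade < Ines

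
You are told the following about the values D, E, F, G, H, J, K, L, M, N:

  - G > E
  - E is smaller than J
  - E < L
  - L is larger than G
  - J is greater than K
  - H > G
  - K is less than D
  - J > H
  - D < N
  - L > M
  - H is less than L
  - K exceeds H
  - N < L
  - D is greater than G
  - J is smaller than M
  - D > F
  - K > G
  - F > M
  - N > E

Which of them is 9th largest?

Chaining the given pairs: E < G < H < K < J < M < F < D < N < L.
The 9th largest is G.

G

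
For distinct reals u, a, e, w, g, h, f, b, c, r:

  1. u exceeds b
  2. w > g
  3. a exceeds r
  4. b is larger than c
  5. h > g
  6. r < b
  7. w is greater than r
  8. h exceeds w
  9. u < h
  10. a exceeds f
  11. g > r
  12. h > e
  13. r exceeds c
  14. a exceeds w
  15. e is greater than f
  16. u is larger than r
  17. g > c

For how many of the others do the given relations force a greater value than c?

7

The elements the relations force above c are r, b, u, g, w, a, h — no chain reaches any other.
That is 7.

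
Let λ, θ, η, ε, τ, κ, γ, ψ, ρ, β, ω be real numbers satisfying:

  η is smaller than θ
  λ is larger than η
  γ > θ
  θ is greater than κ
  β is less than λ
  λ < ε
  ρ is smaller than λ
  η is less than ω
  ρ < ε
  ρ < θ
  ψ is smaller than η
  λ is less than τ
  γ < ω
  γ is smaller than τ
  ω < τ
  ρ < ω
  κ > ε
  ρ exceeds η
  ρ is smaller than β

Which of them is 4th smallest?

β

Chaining the given pairs: ψ < η < ρ < β < λ < ε < κ < θ < γ < ω < τ.
The 4th smallest is β.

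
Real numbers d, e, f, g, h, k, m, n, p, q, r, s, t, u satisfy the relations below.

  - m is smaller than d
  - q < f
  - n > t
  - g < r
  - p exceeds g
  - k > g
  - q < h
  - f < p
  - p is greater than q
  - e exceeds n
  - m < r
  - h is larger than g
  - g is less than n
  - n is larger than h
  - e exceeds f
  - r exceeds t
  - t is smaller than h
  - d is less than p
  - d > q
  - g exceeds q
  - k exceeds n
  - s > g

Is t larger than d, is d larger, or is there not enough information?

undetermined

Following every chain through t: above t we get h, n, k, e, r.
d is not reached, and no chain runs the other way from d to t.
So the given relations leave the order of t and d undetermined.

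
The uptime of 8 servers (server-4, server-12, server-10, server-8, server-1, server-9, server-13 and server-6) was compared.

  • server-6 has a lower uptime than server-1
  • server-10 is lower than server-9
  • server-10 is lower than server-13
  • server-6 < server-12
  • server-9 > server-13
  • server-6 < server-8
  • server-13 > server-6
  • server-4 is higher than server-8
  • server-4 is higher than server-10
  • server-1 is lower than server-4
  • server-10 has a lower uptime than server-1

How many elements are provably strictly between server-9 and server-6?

1

The relations place server-6 below server-9. An element lies strictly between them when it is forced above server-6 and also forced below server-9.
Above server-6: {server-1, server-13, server-8, server-4, server-12}. Below server-9: {server-10, server-13}.
Intersection: {server-13} — 1.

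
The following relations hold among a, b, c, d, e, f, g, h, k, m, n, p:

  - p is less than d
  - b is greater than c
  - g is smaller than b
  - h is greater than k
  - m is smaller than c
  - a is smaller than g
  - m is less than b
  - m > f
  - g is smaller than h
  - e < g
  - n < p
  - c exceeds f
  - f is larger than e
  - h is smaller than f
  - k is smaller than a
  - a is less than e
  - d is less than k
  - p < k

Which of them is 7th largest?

e

Chaining the given pairs: n < p < d < k < a < e < g < h < f < m < c < b.
The 7th largest is e.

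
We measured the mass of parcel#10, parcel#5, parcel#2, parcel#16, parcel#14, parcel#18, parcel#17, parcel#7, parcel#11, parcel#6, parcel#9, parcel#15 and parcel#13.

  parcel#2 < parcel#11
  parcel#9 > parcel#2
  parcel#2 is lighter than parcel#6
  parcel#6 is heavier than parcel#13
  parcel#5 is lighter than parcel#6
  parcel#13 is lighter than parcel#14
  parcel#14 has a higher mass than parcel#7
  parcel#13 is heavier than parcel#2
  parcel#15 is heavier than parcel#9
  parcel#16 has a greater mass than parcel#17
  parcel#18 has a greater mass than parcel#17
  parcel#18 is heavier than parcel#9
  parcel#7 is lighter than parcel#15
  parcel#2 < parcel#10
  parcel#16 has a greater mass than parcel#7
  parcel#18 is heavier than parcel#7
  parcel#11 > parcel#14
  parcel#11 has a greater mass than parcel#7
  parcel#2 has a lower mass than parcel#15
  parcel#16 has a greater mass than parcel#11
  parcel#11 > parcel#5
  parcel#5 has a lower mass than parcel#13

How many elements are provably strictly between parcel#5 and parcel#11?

2

The relations place parcel#5 below parcel#11. An element lies strictly between them when it is forced above parcel#5 and also forced below parcel#11.
Above parcel#5: {parcel#13, parcel#6, parcel#14, parcel#16}. Below parcel#11: {parcel#7, parcel#2, parcel#13, parcel#14}.
Intersection: {parcel#13, parcel#14} — 2.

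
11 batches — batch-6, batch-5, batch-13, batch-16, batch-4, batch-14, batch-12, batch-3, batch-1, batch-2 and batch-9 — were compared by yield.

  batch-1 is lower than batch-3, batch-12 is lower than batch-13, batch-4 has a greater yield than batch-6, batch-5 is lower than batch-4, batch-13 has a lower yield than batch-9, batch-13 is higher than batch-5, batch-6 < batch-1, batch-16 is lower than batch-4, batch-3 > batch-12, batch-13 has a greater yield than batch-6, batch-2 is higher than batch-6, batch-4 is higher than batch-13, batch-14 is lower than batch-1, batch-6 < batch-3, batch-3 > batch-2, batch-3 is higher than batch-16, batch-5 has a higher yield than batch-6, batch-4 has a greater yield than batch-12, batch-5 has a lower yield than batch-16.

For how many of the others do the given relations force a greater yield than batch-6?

From batch-6 the given relations immediately reach batch-5, batch-13, batch-1, batch-2, batch-4, batch-3.
From those, batch-16, batch-9 — 8 in total.
Nothing else is reachable above batch-6; 8 in all.

8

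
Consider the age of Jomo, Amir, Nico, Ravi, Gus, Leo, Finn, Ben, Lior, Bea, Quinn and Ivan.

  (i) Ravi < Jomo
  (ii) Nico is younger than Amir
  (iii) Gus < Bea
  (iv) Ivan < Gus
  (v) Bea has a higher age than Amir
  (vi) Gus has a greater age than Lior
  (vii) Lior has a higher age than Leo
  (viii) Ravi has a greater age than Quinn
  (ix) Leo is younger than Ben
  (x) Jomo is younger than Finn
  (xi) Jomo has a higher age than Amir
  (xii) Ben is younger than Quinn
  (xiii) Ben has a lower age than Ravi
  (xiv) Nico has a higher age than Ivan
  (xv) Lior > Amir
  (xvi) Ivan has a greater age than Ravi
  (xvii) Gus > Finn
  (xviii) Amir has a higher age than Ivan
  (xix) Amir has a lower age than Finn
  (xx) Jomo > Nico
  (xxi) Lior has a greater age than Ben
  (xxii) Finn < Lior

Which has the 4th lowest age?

The consecutive relations fix a unique order: Leo < Ben < Quinn < Ravi < Ivan < Nico < Amir < Jomo < Finn < Lior < Gus < Bea.
Counting 4 from the smallest end gives Ravi.

Ravi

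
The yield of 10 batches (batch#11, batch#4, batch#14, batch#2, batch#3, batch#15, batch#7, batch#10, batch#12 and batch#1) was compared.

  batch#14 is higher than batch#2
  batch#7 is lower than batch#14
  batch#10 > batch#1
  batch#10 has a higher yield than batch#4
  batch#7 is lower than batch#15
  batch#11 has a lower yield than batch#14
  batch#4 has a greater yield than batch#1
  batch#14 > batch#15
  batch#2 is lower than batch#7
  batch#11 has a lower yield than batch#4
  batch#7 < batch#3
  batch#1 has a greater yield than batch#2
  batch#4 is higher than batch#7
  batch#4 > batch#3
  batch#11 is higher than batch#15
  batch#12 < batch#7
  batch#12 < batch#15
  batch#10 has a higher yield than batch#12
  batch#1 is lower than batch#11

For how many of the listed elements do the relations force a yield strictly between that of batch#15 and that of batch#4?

The relations place batch#15 below batch#4. An element lies strictly between them when it is forced above batch#15 and also forced below batch#4.
Above batch#15: {batch#11, batch#10, batch#14}. Below batch#4: {batch#2, batch#12, batch#7, batch#1, batch#3, batch#11}.
Intersection: {batch#11} — 1.

1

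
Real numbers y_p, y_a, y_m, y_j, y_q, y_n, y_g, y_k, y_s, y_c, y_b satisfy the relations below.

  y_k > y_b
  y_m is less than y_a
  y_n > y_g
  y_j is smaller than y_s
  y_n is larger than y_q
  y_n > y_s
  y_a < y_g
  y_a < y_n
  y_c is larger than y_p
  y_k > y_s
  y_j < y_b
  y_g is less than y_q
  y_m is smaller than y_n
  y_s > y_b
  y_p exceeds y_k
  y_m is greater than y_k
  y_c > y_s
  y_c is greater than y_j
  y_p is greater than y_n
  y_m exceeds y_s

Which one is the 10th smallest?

y_p

Chaining the given pairs: y_j < y_b < y_s < y_k < y_m < y_a < y_g < y_q < y_n < y_p < y_c.
Counting 10 from the smallest end gives y_p.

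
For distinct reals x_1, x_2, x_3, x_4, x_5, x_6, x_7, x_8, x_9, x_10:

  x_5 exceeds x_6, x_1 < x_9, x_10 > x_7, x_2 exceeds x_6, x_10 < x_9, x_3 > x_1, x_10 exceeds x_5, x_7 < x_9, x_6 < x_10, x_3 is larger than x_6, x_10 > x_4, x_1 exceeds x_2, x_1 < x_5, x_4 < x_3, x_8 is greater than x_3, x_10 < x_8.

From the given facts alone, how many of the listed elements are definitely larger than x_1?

Directly above x_1: x_5, x_3, x_9.
One step further: x_10, x_8 (5 so far).
No other element is forced above x_1 by the given relations, so the count is 5.

5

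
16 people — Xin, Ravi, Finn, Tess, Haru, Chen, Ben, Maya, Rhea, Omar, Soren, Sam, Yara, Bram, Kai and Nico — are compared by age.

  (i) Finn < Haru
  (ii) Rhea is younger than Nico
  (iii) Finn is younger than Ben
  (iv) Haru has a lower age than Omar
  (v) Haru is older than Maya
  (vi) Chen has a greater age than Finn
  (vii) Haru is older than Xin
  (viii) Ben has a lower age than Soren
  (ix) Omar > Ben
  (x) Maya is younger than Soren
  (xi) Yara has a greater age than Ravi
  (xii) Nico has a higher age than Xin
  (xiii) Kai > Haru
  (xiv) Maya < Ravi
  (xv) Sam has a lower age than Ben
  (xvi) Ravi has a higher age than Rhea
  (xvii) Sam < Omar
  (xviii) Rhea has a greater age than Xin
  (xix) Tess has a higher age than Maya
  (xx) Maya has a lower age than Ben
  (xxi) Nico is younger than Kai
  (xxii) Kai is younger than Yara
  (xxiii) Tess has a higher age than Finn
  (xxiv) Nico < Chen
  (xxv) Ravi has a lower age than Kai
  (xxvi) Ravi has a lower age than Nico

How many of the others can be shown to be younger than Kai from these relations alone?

7

From Kai the given relations immediately reach Ravi, Nico, Haru.
From those, Maya, Xin, Rhea, Finn — 7 in total.
Nothing else is reachable below Kai; 7 in all.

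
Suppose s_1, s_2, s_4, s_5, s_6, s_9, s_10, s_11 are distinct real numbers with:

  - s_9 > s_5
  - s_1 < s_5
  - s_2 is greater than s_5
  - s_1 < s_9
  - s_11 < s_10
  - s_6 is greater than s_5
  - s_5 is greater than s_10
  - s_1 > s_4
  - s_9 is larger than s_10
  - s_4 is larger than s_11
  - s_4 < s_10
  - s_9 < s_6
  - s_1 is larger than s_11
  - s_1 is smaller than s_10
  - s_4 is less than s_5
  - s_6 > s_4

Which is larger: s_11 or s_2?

s_2

s_11 < s_4 and s_4 < s_1 give s_11 < s_1.
Then s_1 < s_10 extends the chain to s_10.
Then s_10 < s_5 extends the chain to s_5.
With s_5 < s_2: s_11 < s_4 < s_1 < s_10 < s_5 < s_2.
So s_11 < s_2; s_2 is the larger of the two.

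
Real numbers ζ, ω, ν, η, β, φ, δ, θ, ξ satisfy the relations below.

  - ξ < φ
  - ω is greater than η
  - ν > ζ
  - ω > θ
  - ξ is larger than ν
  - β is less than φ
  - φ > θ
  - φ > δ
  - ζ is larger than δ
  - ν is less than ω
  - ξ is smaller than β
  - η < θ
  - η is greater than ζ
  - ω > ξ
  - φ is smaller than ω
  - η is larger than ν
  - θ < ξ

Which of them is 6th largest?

η

Chaining the given pairs: δ < ζ < ν < η < θ < ξ < β < φ < ω.
The 6th largest is η.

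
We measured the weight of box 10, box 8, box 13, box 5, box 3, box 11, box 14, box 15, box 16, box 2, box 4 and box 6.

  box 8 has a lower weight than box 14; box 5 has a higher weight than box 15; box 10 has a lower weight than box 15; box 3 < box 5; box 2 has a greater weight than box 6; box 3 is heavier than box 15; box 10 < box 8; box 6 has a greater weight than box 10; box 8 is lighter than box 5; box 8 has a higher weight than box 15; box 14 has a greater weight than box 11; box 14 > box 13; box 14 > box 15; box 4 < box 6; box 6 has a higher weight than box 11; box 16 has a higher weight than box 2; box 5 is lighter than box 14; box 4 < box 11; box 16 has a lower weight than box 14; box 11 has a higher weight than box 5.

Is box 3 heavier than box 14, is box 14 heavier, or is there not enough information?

box 14

box 3 < box 5 and box 5 < box 11 give box 3 < box 11.
With box 11 < box 6: box 3 < box 5 < box 11 < box 6.
With box 6 < box 2: box 3 < box 5 < box 11 < box 6 < box 2.
With box 2 < box 16: box 3 < box 5 < box 11 < box 6 < box 2 < box 16.
Then box 16 < box 14 extends the chain to box 14.
So box 14 is heavier.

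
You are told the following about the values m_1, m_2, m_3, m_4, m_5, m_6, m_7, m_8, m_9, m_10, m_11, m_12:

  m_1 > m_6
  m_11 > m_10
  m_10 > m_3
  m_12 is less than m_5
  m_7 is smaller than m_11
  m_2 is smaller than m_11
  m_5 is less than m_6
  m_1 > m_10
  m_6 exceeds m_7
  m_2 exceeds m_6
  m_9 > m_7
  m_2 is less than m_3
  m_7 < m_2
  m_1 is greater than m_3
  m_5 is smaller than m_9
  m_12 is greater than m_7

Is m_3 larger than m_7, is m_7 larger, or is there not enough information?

m_3

m_7 < m_12 and m_12 < m_5 give m_7 < m_5.
Then m_5 < m_6 extends the chain to m_6.
Then m_6 < m_2 extends the chain to m_2.
Then m_2 < m_3 extends the chain to m_3.
So m_3 is larger.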